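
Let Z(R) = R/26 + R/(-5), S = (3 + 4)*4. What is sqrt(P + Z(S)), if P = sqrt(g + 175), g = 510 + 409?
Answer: sqrt(-19110 + 4225*sqrt(1094))/65 ≈ 5.3435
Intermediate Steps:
g = 919
S = 28 (S = 7*4 = 28)
P = sqrt(1094) (P = sqrt(919 + 175) = sqrt(1094) ≈ 33.076)
Z(R) = -21*R/130 (Z(R) = R*(1/26) + R*(-1/5) = R/26 - R/5 = -21*R/130)
sqrt(P + Z(S)) = sqrt(sqrt(1094) - 21/130*28) = sqrt(sqrt(1094) - 294/65) = sqrt(-294/65 + sqrt(1094))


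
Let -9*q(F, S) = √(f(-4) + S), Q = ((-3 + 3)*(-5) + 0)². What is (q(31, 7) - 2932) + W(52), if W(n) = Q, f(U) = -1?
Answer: -2932 - √6/9 ≈ -2932.3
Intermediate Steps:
Q = 0 (Q = (0*(-5) + 0)² = (0 + 0)² = 0² = 0)
W(n) = 0
q(F, S) = -√(-1 + S)/9
(q(31, 7) - 2932) + W(52) = (-√(-1 + 7)/9 - 2932) + 0 = (-√6/9 - 2932) + 0 = (-2932 - √6/9) + 0 = -2932 - √6/9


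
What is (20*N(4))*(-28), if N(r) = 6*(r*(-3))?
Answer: 40320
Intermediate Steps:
N(r) = -18*r (N(r) = 6*(-3*r) = -18*r)
(20*N(4))*(-28) = (20*(-18*4))*(-28) = (20*(-72))*(-28) = -1440*(-28) = 40320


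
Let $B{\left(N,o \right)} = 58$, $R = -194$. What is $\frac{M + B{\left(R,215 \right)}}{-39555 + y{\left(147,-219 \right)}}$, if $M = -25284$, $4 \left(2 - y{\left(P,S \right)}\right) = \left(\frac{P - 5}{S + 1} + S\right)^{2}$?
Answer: $\frac{149855053}{306617017} \approx 0.48874$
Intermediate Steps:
$y{\left(P,S \right)} = 2 - \frac{\left(S + \frac{-5 + P}{1 + S}\right)^{2}}{4}$ ($y{\left(P,S \right)} = 2 - \frac{\left(\frac{P - 5}{S + 1} + S\right)^{2}}{4} = 2 - \frac{\left(\frac{-5 + P}{1 + S} + S\right)^{2}}{4} = 2 - \frac{\left(S + \frac{-5 + P}{1 + S}\right)^{2}}{4}$)
$\frac{M + B{\left(R,215 \right)}}{-39555 + y{\left(147,-219 \right)}} = \frac{-25284 + 58}{-39555 + \left(2 - \frac{\left(-5 + 147 - 219 + \left(-219\right)^{2}\right)^{2}}{4 \left(1 - 219\right)^{2}}\right)} = - \frac{25226}{-39555 + \left(2 - \frac{\left(-5 + 147 - 219 + 47961\right)^{2}}{4 \cdot 47524}\right)} = - \frac{25226}{-39555 + \left(2 - \frac{47884^{2}}{190096}\right)} = - \frac{25226}{-39555 + \left(2 - \frac{1}{190096} \cdot 2292877456\right)} = - \frac{25226}{-39555 + \left(2 - \frac{143304841}{11881}\right)} = - \frac{25226}{-39555 - \frac{143281079}{11881}} = - \frac{25226}{- \frac{613234034}{11881}} = \left(-25226\right) \left(- \frac{11881}{613234034}\right) = \frac{149855053}{306617017}$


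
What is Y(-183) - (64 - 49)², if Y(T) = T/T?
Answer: -224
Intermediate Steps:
Y(T) = 1
Y(-183) - (64 - 49)² = 1 - (64 - 49)² = 1 - 1*15² = 1 - 1*225 = 1 - 225 = -224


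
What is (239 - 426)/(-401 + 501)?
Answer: -187/100 ≈ -1.8700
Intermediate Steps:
(239 - 426)/(-401 + 501) = -187/100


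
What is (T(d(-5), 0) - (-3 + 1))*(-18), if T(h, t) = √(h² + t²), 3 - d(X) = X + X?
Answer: -270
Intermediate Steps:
d(X) = 3 - 2*X (d(X) = 3 - (X + X) = 3 - 2*X)
(T(d(-5), 0) - (-3 + 1))*(-18) = (√((3 - 2*(-5))² + 0²) - (-3 + 1))*(-18) = (√((3 + 10)² + 0) - 1*(-2))*(-18) = (√(13² + 0) + 2)*(-18) = (√(169 + 0) + 2)*(-18) = (√169 + 2)*(-18) = (13 + 2)*(-18) = 15*(-18) = -270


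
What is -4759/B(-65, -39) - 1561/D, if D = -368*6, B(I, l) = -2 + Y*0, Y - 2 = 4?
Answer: 5255497/2208 ≈ 2380.2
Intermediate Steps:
Y = 6 (Y = 2 + 4 = 6)
B(I, l) = -2 (B(I, l) = -2 + 6*0 = -2 + 0 = -2)
D = -2208
-4759/B(-65, -39) - 1561/D = -4759/(-2) - 1561/(-2208) = -4759*(-1/2) - 1561*(-1/2208) = 4759/2 + 1561/2208 = 5255497/2208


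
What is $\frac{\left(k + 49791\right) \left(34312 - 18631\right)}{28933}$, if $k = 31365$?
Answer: $\frac{1272607236}{28933} \approx 43985.0$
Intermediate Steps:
$\frac{\left(k + 49791\right) \left(34312 - 18631\right)}{28933} = \frac{\left(31365 + 49791\right) \left(34312 - 18631\right)}{28933} = 81156 \cdot 15681 \cdot \frac{1}{28933} = 1272607236 \cdot \frac{1}{28933} = \frac{1272607236}{28933}$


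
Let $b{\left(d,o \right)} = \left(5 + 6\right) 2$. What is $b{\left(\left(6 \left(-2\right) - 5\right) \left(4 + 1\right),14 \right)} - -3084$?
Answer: $3106$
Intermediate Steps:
$b{\left(d,o \right)} = 22$ ($b{\left(d,o \right)} = 11 \cdot 2 = 22$)
$b{\left(\left(6 \left(-2\right) - 5\right) \left(4 + 1\right),14 \right)} - -3084 = 22 - -3084 = 22 + 3084 = 3106$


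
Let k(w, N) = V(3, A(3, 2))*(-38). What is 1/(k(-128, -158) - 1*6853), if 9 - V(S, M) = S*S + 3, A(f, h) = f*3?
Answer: -1/6739 ≈ -0.00014839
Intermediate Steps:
A(f, h) = 3*f
V(S, M) = 6 - S**2 (V(S, M) = 9 - (S*S + 3) = 9 - (S**2 + 3) = 9 - (3 + S**2) = 9 + (-3 - S**2) = 6 - S**2)
k(w, N) = 114 (k(w, N) = (6 - 1*3**2)*(-38) = (6 - 1*9)*(-38) = (6 - 9)*(-38) = -3*(-38) = 114)
1/(k(-128, -158) - 1*6853) = 1/(114 - 1*6853) = 1/(114 - 6853) = 1/(-6739) = -1/6739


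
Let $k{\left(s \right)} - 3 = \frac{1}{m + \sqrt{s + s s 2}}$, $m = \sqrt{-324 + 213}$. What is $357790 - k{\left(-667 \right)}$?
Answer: $\frac{-1 + 357787 \sqrt{889111} + 357787 i \sqrt{111}}{\sqrt{889111} + i \sqrt{111}} \approx 3.5779 \cdot 10^{5} + 9.5367 \cdot 10^{-6} i$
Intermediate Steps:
$m = i \sqrt{111}$ ($m = \sqrt{-111} = i \sqrt{111} \approx 10.536 i$)
$k{\left(s \right)} = 3 + \frac{1}{\sqrt{s + 2 s^{2}} + i \sqrt{111}}$ ($k{\left(s \right)} = 3 + \frac{1}{i \sqrt{111} + \sqrt{s + s s 2}} = 3 + \frac{1}{i \sqrt{111} + \sqrt{s + s^{2} \cdot 2}} = 3 + \frac{1}{i \sqrt{111} + \sqrt{s + 2 s^{2}}} = 3 + \frac{1}{\sqrt{s + 2 s^{2}} + i \sqrt{111}}$)
$357790 - k{\left(-667 \right)} = 357790 - \frac{1 + 3 \sqrt{- 667 \left(1 + 2 \left(-667\right)\right)} + 3 i \sqrt{111}}{\sqrt{- 667 \left(1 + 2 \left(-667\right)\right)} + i \sqrt{111}} = 357790 - \frac{1 + 3 \sqrt{- 667 \left(1 - 1334\right)} + 3 i \sqrt{111}}{\sqrt{- 667 \left(1 - 1334\right)} + i \sqrt{111}} = 357790 - \frac{1 + 3 \sqrt{\left(-667\right) \left(-1333\right)} + 3 i \sqrt{111}}{\sqrt{\left(-667\right) \left(-1333\right)} + i \sqrt{111}} = 357790 - \frac{1 + 3 \sqrt{889111} + 3 i \sqrt{111}}{\sqrt{889111} + i \sqrt{111}}$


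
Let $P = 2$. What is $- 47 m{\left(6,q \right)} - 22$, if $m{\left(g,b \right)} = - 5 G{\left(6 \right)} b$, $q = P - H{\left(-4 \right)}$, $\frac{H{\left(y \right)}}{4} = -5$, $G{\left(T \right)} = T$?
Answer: $30998$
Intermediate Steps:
$H{\left(y \right)} = -20$ ($H{\left(y \right)} = 4 \left(-5\right) = -20$)
$q = 22$ ($q = 2 - -20 = 2 + 20 = 22$)
$m{\left(g,b \right)} = - 30 b$ ($m{\left(g,b \right)} = \left(-5\right) 6 b = - 30 b$)
$- 47 m{\left(6,q \right)} - 22 = - 47 \left(\left(-30\right) 22\right) - 22 = \left(-47\right) \left(-660\right) - 22 = 31020 - 22 = 30998$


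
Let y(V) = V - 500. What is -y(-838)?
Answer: 1338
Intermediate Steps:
y(V) = -500 + V
-y(-838) = -(-500 - 838) = -1*(-1338) = 1338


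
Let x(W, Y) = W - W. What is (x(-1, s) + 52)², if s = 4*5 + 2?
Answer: 2704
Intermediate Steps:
s = 22 (s = 20 + 2 = 22)
x(W, Y) = 0
(x(-1, s) + 52)² = (0 + 52)² = 52² = 2704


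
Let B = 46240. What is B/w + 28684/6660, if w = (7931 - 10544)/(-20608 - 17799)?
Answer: 985652768341/1450215 ≈ 6.7966e+5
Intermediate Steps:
w = 2613/38407 (w = -2613/(-38407) = -2613*(-1/38407) = 2613/38407 ≈ 0.068034)
B/w + 28684/6660 = 46240/(2613/38407) + 28684/6660 = 46240*(38407/2613) + 28684*(1/6660) = 1775939680/2613 + 7171/1665 = 985652768341/1450215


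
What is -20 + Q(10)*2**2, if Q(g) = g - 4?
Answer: 4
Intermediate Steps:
Q(g) = -4 + g
-20 + Q(10)*2**2 = -20 + (-4 + 10)*2**2 = -20 + 6*4 = -20 + 24 = 4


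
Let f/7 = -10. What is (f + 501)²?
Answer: 185761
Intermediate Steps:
f = -70 (f = 7*(-10) = -70)
(f + 501)² = (-70 + 501)² = 431² = 185761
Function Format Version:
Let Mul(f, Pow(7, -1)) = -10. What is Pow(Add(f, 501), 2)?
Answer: 185761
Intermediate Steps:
f = -70 (f = Mul(7, -10) = -70)
Pow(Add(f, 501), 2) = Pow(Add(-70, 501), 2) = Pow(431, 2) = 185761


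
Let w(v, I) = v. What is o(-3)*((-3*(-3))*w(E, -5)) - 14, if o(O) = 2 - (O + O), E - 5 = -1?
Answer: 274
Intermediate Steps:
E = 4 (E = 5 - 1 = 4)
o(O) = 2 - 2*O
o(-3)*((-3*(-3))*w(E, -5)) - 14 = (2 - 2*(-3))*(-3*(-3)*4) - 14 = (2 + 6)*(9*4) - 14 = 8*36 - 14 = 288 - 14 = 274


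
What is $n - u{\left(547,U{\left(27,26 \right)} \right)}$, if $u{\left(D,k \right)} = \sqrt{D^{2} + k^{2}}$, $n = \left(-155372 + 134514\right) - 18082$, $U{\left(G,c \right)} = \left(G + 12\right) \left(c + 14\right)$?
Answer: $-38940 - \sqrt{2732809} \approx -40593.0$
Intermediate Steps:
$U{\left(G,c \right)} = \left(12 + G\right) \left(14 + c\right)$
$n = -38940$ ($n = -20858 - 18082 = -38940$)
$n - u{\left(547,U{\left(27,26 \right)} \right)} = -38940 - \sqrt{547^{2} + \left(168 + 12 \cdot 26 + 14 \cdot 27 + 27 \cdot 26\right)^{2}} = -38940 - \sqrt{299209 + \left(168 + 312 + 378 + 702\right)^{2}} = -38940 - \sqrt{299209 + 1560^{2}} = -38940 - \sqrt{299209 + 2433600} = -38940 - \sqrt{2732809}$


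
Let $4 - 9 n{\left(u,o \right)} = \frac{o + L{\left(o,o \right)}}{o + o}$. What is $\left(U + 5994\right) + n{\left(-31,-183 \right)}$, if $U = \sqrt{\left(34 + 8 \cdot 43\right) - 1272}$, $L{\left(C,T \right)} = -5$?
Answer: $\frac{9872756}{1647} + i \sqrt{894} \approx 5994.4 + 29.9 i$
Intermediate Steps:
$n{\left(u,o \right)} = \frac{4}{9} - \frac{-5 + o}{18 o}$ ($n{\left(u,o \right)} = \frac{4}{9} - \frac{\left(o - 5\right) \frac{1}{o + o}}{9} = \frac{4}{9} - \frac{\left(-5 + o\right) \frac{1}{2 o}}{9} = \frac{4}{9} - \frac{\frac{1}{2} \frac{1}{o} \left(-5 + o\right)}{9} = \frac{4}{9} - \frac{-5 + o}{18 o}$)
$U = i \sqrt{894}$ ($U = \sqrt{\left(34 + 344\right) - 1272} = \sqrt{378 - 1272} = \sqrt{-894} = i \sqrt{894} \approx 29.9 i$)
$\left(U + 5994\right) + n{\left(-31,-183 \right)} = \left(i \sqrt{894} + 5994\right) + \frac{5 + 7 \left(-183\right)}{18 \left(-183\right)} = \left(5994 + i \sqrt{894}\right) + \frac{1}{18} \left(- \frac{1}{183}\right) \left(5 - 1281\right) = \left(5994 + i \sqrt{894}\right) + \frac{1}{18} \left(- \frac{1}{183}\right) \left(-1276\right) = \left(5994 + i \sqrt{894}\right) + \frac{638}{1647} = \frac{9872756}{1647} + i \sqrt{894}$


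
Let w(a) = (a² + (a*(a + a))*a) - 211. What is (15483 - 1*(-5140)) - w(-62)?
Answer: 493646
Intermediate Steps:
w(a) = -211 + a² + 2*a³ (w(a) = (a² + (a*(2*a))*a) - 211 = (a² + (2*a²)*a) - 211 = (a² + 2*a³) - 211 = -211 + a² + 2*a³)
(15483 - 1*(-5140)) - w(-62) = (15483 - 1*(-5140)) - (-211 + (-62)² + 2*(-62)³) = (15483 + 5140) - (-211 + 3844 + 2*(-238328)) = 20623 - (-211 + 3844 - 476656) = 20623 - 1*(-473023) = 20623 + 473023 = 493646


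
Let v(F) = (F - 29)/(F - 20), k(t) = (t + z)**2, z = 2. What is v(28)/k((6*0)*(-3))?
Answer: -1/32 ≈ -0.031250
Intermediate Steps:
k(t) = (2 + t)**2 (k(t) = (t + 2)**2 = (2 + t)**2)
v(F) = (-29 + F)/(-20 + F)
v(28)/k((6*0)*(-3)) = ((-29 + 28)/(-20 + 28))/((2 + (6*0)*(-3))**2) = (-1/8)/((2 + 0*(-3))**2) = ((1/8)*(-1))/((2 + 0)**2) = -1/(8*(2**2)) = -1/8/4 = -1/8*1/4 = -1/32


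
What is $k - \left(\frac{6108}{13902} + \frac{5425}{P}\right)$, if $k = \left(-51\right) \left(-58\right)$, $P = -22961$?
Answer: $\frac{157356679673}{53200637} \approx 2957.8$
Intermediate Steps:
$k = 2958$
$k - \left(\frac{6108}{13902} + \frac{5425}{P}\right) = 2958 - \left(\frac{6108}{13902} + \frac{5425}{-22961}\right) = 2958 - \left(6108 \cdot \frac{1}{13902} + 5425 \left(- \frac{1}{22961}\right)\right) = 2958 - \left(\frac{1018}{2317} - \frac{5425}{22961}\right) = 2958 - \frac{10804573}{53200637} = \frac{157356679673}{53200637}$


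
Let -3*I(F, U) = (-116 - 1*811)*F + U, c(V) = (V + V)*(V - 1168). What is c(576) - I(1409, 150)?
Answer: -1117315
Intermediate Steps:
c(V) = 2*V*(-1168 + V) (c(V) = (2*V)*(-1168 + V) = 2*V*(-1168 + V))
I(F, U) = 309*F - U/3 (I(F, U) = -((-116 - 1*811)*F + U)/3 = -((-116 - 811)*F + U)/3 = -(-927*F + U)/3 = -(U - 927*F)/3 = 309*F - U/3)
c(576) - I(1409, 150) = 2*576*(-1168 + 576) - (309*1409 - ⅓*150) = 2*576*(-592) - (435381 - 50) = -681984 - 1*435331 = -681984 - 435331 = -1117315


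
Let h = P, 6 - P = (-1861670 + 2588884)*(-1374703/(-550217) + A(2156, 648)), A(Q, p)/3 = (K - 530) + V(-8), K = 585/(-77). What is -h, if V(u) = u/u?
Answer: -49520180003669072/42366709 ≈ -1.1688e+9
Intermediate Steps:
K = -585/77 (K = 585*(-1/77) = -585/77 ≈ -7.5974)
V(u) = 1
A(Q, p) = -123954/77 (A(Q, p) = 3*((-585/77 - 530) + 1) = 3*(-41395/77 + 1) = 3*(-41318/77) = -123954/77)
P = 49520180003669072/42366709 (P = 6 - (-1861670 + 2588884)*(-1374703/(-550217) - 123954/77) = 6 - 727214*(-1374703*(-1/550217) - 123954/77) = 6 - 727214*(1374703/550217 - 123954/77) = 6 - 727214*(-68095745887)/42366709 = 6 - 1*(-49520179749468818/42366709) = 6 + 49520179749468818/42366709 = 49520180003669072/42366709 ≈ 1.1688e+9)
h = 49520180003669072/42366709 ≈ 1.1688e+9
-h = -1*49520180003669072/42366709 = -49520180003669072/42366709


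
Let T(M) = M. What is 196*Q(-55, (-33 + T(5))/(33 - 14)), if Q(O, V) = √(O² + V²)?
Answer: 196*√1092809/19 ≈ 10784.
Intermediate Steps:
196*Q(-55, (-33 + T(5))/(33 - 14)) = 196*√((-55)² + ((-33 + 5)/(33 - 14))²) = 196*√(3025 + (-28/19)²) = 196*√(3025 + 784/361) = 196*√(1092809/361) = 196*(√1092809/19) = 196*√1092809/19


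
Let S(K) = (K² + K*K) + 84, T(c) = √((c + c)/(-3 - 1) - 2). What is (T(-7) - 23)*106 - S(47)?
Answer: -6940 + 53*√6 ≈ -6810.2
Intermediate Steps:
T(c) = √(-2 - c/2) (T(c) = √((2*c)/(-4) - 2) = √((2*c)*(-¼) - 2) = √(-c/2 - 2) = √(-2 - c/2))
S(K) = 84 + 2*K² (S(K) = (K² + K²) + 84 = 2*K² + 84 = 84 + 2*K²)
(T(-7) - 23)*106 - S(47) = (√(-8 - 2*(-7))/2 - 23)*106 - (84 + 2*47²) = (√(-8 + 14)/2 - 23)*106 - (84 + 2*2209) = (√6/2 - 23)*106 - (84 + 4418) = (-23 + √6/2)*106 - 1*4502 = (-2438 + 53*√6) - 4502 = -6940 + 53*√6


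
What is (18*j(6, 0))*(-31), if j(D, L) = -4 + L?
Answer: 2232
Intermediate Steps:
(18*j(6, 0))*(-31) = (18*(-4 + 0))*(-31) = (18*(-4))*(-31) = -72*(-31) = 2232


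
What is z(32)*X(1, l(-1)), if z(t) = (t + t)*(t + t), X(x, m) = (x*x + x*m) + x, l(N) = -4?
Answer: -8192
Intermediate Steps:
X(x, m) = x + x² + m*x (X(x, m) = (x² + m*x) + x = x + x² + m*x)
z(t) = 4*t² (z(t) = (2*t)*(2*t) = 4*t²)
z(32)*X(1, l(-1)) = (4*32²)*(1*(1 - 4 + 1)) = (4*1024)*(1*(-2)) = 4096*(-2) = -8192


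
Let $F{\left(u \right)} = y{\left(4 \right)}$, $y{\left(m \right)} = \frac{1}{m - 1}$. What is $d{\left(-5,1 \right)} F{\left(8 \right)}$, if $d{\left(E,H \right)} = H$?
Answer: $\frac{1}{3} \approx 0.33333$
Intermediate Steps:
$y{\left(m \right)} = \frac{1}{-1 + m}$
$F{\left(u \right)} = \frac{1}{3}$ ($F{\left(u \right)} = \frac{1}{-1 + 4} = \frac{1}{3}$)
$d{\left(-5,1 \right)} F{\left(8 \right)} = 1 \cdot \frac{1}{3} = \frac{1}{3}$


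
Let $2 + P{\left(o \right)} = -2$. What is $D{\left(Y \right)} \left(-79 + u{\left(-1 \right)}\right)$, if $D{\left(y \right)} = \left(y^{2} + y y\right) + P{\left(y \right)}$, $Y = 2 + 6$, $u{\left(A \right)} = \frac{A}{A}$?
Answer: $-9672$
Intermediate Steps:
$P{\left(o \right)} = -4$ ($P{\left(o \right)} = -2 - 2 = -4$)
$u{\left(A \right)} = 1$
$Y = 8$
$D{\left(y \right)} = -4 + 2 y^{2}$ ($D{\left(y \right)} = \left(y^{2} + y y\right) - 4 = \left(y^{2} + y^{2}\right) - 4 = 2 y^{2} - 4 = -4 + 2 y^{2}$)
$D{\left(Y \right)} \left(-79 + u{\left(-1 \right)}\right) = \left(-4 + 2 \cdot 8^{2}\right) \left(-79 + 1\right) = \left(-4 + 2 \cdot 64\right) \left(-78\right) = \left(-4 + 128\right) \left(-78\right) = 124 \left(-78\right) = -9672$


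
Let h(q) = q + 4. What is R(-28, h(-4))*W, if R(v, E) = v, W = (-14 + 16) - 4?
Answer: 56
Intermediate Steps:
h(q) = 4 + q
W = -2 (W = 2 - 4 = -2)
R(-28, h(-4))*W = -28*(-2) = 56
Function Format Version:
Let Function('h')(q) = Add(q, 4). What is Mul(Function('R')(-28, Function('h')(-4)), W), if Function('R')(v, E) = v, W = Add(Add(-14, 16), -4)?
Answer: 56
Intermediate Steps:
Function('h')(q) = Add(4, q)
W = -2 (W = Add(2, -4) = -2)
Mul(Function('R')(-28, Function('h')(-4)), W) = Mul(-28, -2) = 56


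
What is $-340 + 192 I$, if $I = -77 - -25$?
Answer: $-10324$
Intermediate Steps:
$I = -52$ ($I = -77 + 25 = -52$)
$-340 + 192 I = -340 + 192 \left(-52\right) = -340 - 9984 = -10324$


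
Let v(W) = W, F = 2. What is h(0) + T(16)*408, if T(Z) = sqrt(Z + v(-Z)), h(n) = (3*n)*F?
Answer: 0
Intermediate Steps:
h(n) = 6*n (h(n) = (3*n)*2 = 6*n)
T(Z) = 0 (T(Z) = sqrt(Z - Z) = sqrt(0) = 0)
h(0) + T(16)*408 = 6*0 + 0*408 = 0 + 0 = 0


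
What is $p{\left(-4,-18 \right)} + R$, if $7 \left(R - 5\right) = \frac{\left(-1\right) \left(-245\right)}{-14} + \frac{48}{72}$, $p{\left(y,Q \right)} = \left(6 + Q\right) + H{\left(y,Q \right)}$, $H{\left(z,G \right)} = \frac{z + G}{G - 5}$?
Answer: $- \frac{8161}{966} \approx -8.4482$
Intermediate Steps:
$H{\left(z,G \right)} = \frac{G + z}{-5 + G}$
$p{\left(y,Q \right)} = 6 + Q + \frac{Q + y}{-5 + Q}$ ($p{\left(y,Q \right)} = \left(6 + Q\right) + \frac{Q + y}{-5 + Q} = 6 + Q + \frac{Q + y}{-5 + Q}$)
$R = \frac{109}{42}$ ($R = 5 + \frac{\frac{\left(-1\right) \left(-245\right)}{-14} + \frac{48}{72}}{7} = 5 + \frac{245 \left(- \frac{1}{14}\right) + 48 \cdot \frac{1}{72}}{7} = 5 + \frac{- \frac{35}{2} + \frac{2}{3}}{7} = 5 + \frac{1}{7} \left(- \frac{101}{6}\right) = 5 - \frac{101}{42} = \frac{109}{42} \approx 2.5952$)
$p{\left(-4,-18 \right)} + R = \frac{-18 - 4 + \left(-5 - 18\right) \left(6 - 18\right)}{-5 - 18} + \frac{109}{42} = \frac{-18 - 4 - -276}{-23} + \frac{109}{42} = - \frac{-18 - 4 + 276}{23} + \frac{109}{42} = \left(- \frac{1}{23}\right) 254 + \frac{109}{42} = - \frac{254}{23} + \frac{109}{42} = - \frac{8161}{966}$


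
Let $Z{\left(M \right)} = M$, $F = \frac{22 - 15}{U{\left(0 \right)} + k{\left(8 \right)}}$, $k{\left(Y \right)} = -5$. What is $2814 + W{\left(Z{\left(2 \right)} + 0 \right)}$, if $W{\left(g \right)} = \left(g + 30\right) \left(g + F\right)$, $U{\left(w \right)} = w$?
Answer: $\frac{14166}{5} \approx 2833.2$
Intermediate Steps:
$F = - \frac{7}{5}$ ($F = \frac{22 - 15}{0 - 5} = \frac{7}{-5} = 7 \left(- \frac{1}{5}\right) = - \frac{7}{5} \approx -1.4$)
$W{\left(g \right)} = \left(30 + g\right) \left(- \frac{7}{5} + g\right)$ ($W{\left(g \right)} = \left(g + 30\right) \left(g - \frac{7}{5}\right) = \left(30 + g\right) \left(- \frac{7}{5} + g\right)$)
$2814 + W{\left(Z{\left(2 \right)} + 0 \right)} = 2814 + \left(-42 + \left(2 + 0\right)^{2} + \frac{143 \left(2 + 0\right)}{5}\right) = 2814 + \left(-42 + 2^{2} + \frac{143}{5} \cdot 2\right) = 2814 + \left(-42 + 4 + \frac{286}{5}\right) = 2814 + \frac{96}{5} = \frac{14166}{5}$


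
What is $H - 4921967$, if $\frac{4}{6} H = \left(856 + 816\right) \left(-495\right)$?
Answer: $-6163427$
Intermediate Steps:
$H = -1241460$ ($H = \frac{3 \left(856 + 816\right) \left(-495\right)}{2} = \frac{3 \cdot 1672 \left(-495\right)}{2} = \frac{3}{2} \left(-827640\right) = -1241460$)
$H - 4921967 = -1241460 - 4921967 = -6163427$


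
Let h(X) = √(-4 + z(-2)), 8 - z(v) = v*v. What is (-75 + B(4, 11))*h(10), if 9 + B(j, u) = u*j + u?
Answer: 0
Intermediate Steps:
z(v) = 8 - v² (z(v) = 8 - v*v = 8 - v²)
B(j, u) = -9 + u + j*u (B(j, u) = -9 + (u*j + u) = -9 + (j*u + u) = -9 + (u + j*u) = -9 + u + j*u)
h(X) = 0 (h(X) = √(-4 + (8 - 1*(-2)²)) = √(-4 + (8 - 1*4)) = √(-4 + (8 - 4)) = √(-4 + 4) = √0 = 0)
(-75 + B(4, 11))*h(10) = (-75 + (-9 + 11 + 4*11))*0 = (-75 + (-9 + 11 + 44))*0 = (-75 + 46)*0 = -29*0 = 0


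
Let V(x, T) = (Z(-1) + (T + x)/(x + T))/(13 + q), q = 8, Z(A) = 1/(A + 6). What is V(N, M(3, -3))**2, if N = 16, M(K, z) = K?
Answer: 4/1225 ≈ 0.0032653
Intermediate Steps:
Z(A) = 1/(6 + A)
V(x, T) = 2/35 (V(x, T) = (1/(6 - 1) + (T + x)/(x + T))/(13 + 8) = (1/5 + (T + x)/(T + x))/21 = (1/5 + 1)*(1/21) = (6/5)*(1/21) = 2/35)
V(N, M(3, -3))**2 = (2/35)**2 = 4/1225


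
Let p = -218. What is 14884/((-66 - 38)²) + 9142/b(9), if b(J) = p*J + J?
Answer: -2493265/754416 ≈ -3.3049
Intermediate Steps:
b(J) = -217*J (b(J) = -218*J + J = -217*J)
14884/((-66 - 38)²) + 9142/b(9) = 14884/((-66 - 38)²) + 9142/((-217*9)) = 14884/((-104)²) + 9142/(-1953) = 14884/10816 + 9142*(-1/1953) = 14884*(1/10816) - 1306/279 = 3721/2704 - 1306/279 = -2493265/754416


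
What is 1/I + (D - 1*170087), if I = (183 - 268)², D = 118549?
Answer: -372362049/7225 ≈ -51538.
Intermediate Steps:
I = 7225 (I = (-85)² = 7225)
1/I + (D - 1*170087) = 1/7225 + (118549 - 1*170087) = 1/7225 + (118549 - 170087) = 1/7225 - 51538 = -372362049/7225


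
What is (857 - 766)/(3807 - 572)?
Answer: 91/3235 ≈ 0.028130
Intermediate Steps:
(857 - 766)/(3807 - 572) = 91/3235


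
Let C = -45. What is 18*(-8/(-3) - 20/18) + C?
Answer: -17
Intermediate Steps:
18*(-8/(-3) - 20/18) + C = 18*(-8/(-3) - 20/18) - 45 = 18*(-8*(-1/3) - 20*1/18) - 45 = 18*(8/3 - 10/9) - 45 = 18*(14/9) - 45 = 28 - 45 = -17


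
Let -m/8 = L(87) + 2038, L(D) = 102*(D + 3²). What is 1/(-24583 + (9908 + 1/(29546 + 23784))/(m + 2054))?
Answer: -4937611380/121381828948181 ≈ -4.0678e-5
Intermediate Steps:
L(D) = 918 + 102*D (L(D) = 102*(D + 9) = 102*(9 + D) = 918 + 102*D)
m = -94640 (m = -8*((918 + 102*87) + 2038) = -8*((918 + 8874) + 2038) = -8*(9792 + 2038) = -8*11830 = -94640)
1/(-24583 + (9908 + 1/(29546 + 23784))/(m + 2054)) = 1/(-24583 + (9908 + 1/(29546 + 23784))/(-94640 + 2054)) = 1/(-24583 + (9908 + 1/53330)/(-92586)) = 1/(-24583 + (9908 + 1/53330)*(-1/92586)) = 1/(-24583 + (528393641/53330)*(-1/92586)) = 1/(-24583 - 528393641/4937611380) = 1/(-121381828948181/4937611380) = -4937611380/121381828948181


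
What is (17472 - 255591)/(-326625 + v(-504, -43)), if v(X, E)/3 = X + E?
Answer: 79373/109422 ≈ 0.72538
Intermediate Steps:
v(X, E) = 3*E + 3*X (v(X, E) = 3*(X + E) = 3*(E + X) = 3*E + 3*X)
(17472 - 255591)/(-326625 + v(-504, -43)) = (17472 - 255591)/(-326625 + (3*(-43) + 3*(-504))) = -238119/(-326625 + (-129 - 1512)) = -238119/(-326625 - 1641) = -238119/(-328266) = -238119*(-1/328266) = 79373/109422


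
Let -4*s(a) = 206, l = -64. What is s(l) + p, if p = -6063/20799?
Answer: -718141/13866 ≈ -51.792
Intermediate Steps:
s(a) = -103/2 (s(a) = -¼*206 = -103/2)
p = -2021/6933 (p = -6063*1/20799 = -2021/6933 ≈ -0.29150)
s(l) + p = -103/2 - 2021/6933 = -718141/13866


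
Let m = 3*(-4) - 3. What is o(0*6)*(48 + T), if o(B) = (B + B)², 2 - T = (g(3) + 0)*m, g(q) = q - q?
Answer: 0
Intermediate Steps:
g(q) = 0
m = -15 (m = -12 - 3 = -15)
T = 2 (T = 2 - (0 + 0)*(-15) = 2 - 0*(-15) = 2 - 1*0 = 2 + 0 = 2)
o(B) = 4*B² (o(B) = (2*B)² = 4*B²)
o(0*6)*(48 + T) = (4*(0*6)²)*(48 + 2) = (4*0²)*50 = (4*0)*50 = 0*50 = 0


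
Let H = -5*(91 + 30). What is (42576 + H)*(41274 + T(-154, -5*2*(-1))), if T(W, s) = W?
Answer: 1725847520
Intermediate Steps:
H = -605 (H = -5*121 = -605)
(42576 + H)*(41274 + T(-154, -5*2*(-1))) = (42576 - 605)*(41274 - 154) = 41971*41120 = 1725847520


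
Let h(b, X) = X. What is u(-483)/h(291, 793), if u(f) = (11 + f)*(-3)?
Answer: 1416/793 ≈ 1.7856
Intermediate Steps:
u(f) = -33 - 3*f
u(-483)/h(291, 793) = (-33 - 3*(-483))/793 = (-33 + 1449)*(1/793) = 1416*(1/793) = 1416/793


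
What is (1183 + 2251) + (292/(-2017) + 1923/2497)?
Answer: 17298315433/5036449 ≈ 3434.6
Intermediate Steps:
(1183 + 2251) + (292/(-2017) + 1923/2497) = 3434 + (292*(-1/2017) + 1923*(1/2497)) = 3434 + (-292/2017 + 1923/2497) = 3434 + 3149567/5036449 = 17298315433/5036449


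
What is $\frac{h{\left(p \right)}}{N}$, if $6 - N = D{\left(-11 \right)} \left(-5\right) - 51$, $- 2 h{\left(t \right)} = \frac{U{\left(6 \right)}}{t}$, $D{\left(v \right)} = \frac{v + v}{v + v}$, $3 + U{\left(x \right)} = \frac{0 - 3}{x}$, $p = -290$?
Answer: $- \frac{7}{71920} \approx -9.733 \cdot 10^{-5}$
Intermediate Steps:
$U{\left(x \right)} = -3 - \frac{3}{x}$ ($U{\left(x \right)} = -3 + \frac{0 - 3}{x} = -3 - \frac{3}{x}$)
$D{\left(v \right)} = 1$ ($D{\left(v \right)} = \frac{2 v}{2 v} = 2 v \frac{1}{2 v} = 1$)
$h{\left(t \right)} = \frac{7}{4 t}$ ($h{\left(t \right)} = - \frac{\left(-3 - \frac{3}{6}\right) \frac{1}{t}}{2} = - \frac{\left(-3 - \frac{1}{2}\right) \frac{1}{t}}{2} = - \frac{\left(- \frac{7}{2}\right) \frac{1}{t}}{2} = \frac{7}{4 t}$)
$N = 62$ ($N = 6 - \left(1 \left(-5\right) - 51\right) = 6 - \left(-5 - 51\right) = 6 - -56 = 6 + 56 = 62$)
$\frac{h{\left(p \right)}}{N} = \frac{\frac{7}{4} \frac{1}{-290}}{62} = \frac{7}{4} \left(- \frac{1}{290}\right) \frac{1}{62} = \left(- \frac{7}{1160}\right) \frac{1}{62} = - \frac{7}{71920}$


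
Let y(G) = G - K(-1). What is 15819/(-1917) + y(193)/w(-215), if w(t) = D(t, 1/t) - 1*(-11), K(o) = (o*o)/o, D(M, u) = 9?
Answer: 9253/6390 ≈ 1.4480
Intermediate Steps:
K(o) = o (K(o) = o**2/o = o)
y(G) = 1 + G (y(G) = G - 1*(-1) = G + 1 = 1 + G)
w(t) = 20 (w(t) = 9 - 1*(-11) = 9 + 11 = 20)
15819/(-1917) + y(193)/w(-215) = 15819/(-1917) + (1 + 193)/20 = 15819*(-1/1917) + 194*(1/20) = -5273/639 + 97/10 = 9253/6390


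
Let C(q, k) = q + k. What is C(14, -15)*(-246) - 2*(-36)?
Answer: 318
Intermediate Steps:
C(q, k) = k + q
C(14, -15)*(-246) - 2*(-36) = (-15 + 14)*(-246) - 2*(-36) = -1*(-246) + 72 = 246 + 72 = 318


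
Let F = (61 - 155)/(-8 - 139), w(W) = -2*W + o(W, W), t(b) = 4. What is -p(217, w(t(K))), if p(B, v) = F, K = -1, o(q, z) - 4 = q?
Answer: -94/147 ≈ -0.63946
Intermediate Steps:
o(q, z) = 4 + q
w(W) = 4 - W (w(W) = -2*W + (4 + W) = 4 - W)
F = 94/147 (F = -94/(-147) = -94*(-1/147) = 94/147 ≈ 0.63946)
p(B, v) = 94/147
-p(217, w(t(K))) = -1*94/147 = -94/147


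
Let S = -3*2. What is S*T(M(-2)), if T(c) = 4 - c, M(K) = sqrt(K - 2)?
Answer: -24 + 12*I ≈ -24.0 + 12.0*I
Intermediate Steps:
M(K) = sqrt(-2 + K)
S = -6
S*T(M(-2)) = -6*(4 - sqrt(-2 - 2)) = -6*(4 - sqrt(-4)) = -6*(4 - 2*I) = -24 + 12*I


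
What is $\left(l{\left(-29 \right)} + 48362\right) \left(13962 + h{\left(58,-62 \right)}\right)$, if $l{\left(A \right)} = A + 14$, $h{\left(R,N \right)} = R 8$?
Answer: $697453822$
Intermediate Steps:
$h{\left(R,N \right)} = 8 R$
$l{\left(A \right)} = 14 + A$
$\left(l{\left(-29 \right)} + 48362\right) \left(13962 + h{\left(58,-62 \right)}\right) = \left(\left(14 - 29\right) + 48362\right) \left(13962 + 8 \cdot 58\right) = \left(-15 + 48362\right) \left(13962 + 464\right) = 48347 \cdot 14426 = 697453822$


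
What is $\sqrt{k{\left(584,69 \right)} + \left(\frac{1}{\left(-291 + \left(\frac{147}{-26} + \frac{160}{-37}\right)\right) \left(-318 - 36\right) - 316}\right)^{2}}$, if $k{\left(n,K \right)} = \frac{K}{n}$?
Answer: $\frac{\sqrt{26301994911505117258}}{14920254212} \approx 0.34373$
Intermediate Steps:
$\sqrt{k{\left(584,69 \right)} + \left(\frac{1}{\left(-291 + \left(\frac{147}{-26} + \frac{160}{-37}\right)\right) \left(-318 - 36\right) - 316}\right)^{2}} = \sqrt{\frac{69}{584} + \left(\frac{1}{\left(-291 + \left(\frac{147}{-26} + \frac{160}{-37}\right)\right) \left(-318 - 36\right) - 316}\right)^{2}} = \sqrt{69 \cdot \frac{1}{584} + \left(\frac{1}{\left(-291 + \left(147 \left(- \frac{1}{26}\right) + 160 \left(- \frac{1}{37}\right)\right)\right) \left(-354\right) - 316}\right)^{2}} = \sqrt{\frac{69}{584} + \left(\frac{1}{\left(-291 - \frac{9599}{962}\right) \left(-354\right) - 316}\right)^{2}} = \sqrt{\frac{69}{584} + \left(\frac{1}{\left(- \frac{289541}{962}\right) \left(-354\right) - 316}\right)^{2}} = \sqrt{\frac{69}{584} + \left(\frac{1}{\frac{51248757}{481} - 316}\right)^{2}} = \sqrt{\frac{69}{584} + \left(\frac{1}{\frac{51096761}{481}}\right)^{2}} = \sqrt{\frac{69}{584} + \left(\frac{481}{51096761}\right)^{2}} = \sqrt{\frac{69}{584} + \frac{231361}{2610878984691121}} = \sqrt{\frac{180150650078802173}{1524753327059614664}} = \frac{\sqrt{26301994911505117258}}{14920254212}$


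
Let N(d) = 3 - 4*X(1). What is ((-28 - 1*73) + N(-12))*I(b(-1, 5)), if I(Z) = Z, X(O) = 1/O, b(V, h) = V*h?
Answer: 510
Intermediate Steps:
N(d) = -1 (N(d) = 3 - 4/1 = 3 - 4*1 = 3 - 4 = -1)
((-28 - 1*73) + N(-12))*I(b(-1, 5)) = ((-28 - 1*73) - 1)*(-1*5) = ((-28 - 73) - 1)*(-5) = (-101 - 1)*(-5) = -102*(-5) = 510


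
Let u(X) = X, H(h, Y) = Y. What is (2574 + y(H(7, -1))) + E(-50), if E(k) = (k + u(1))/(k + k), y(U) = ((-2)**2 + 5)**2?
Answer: 265549/100 ≈ 2655.5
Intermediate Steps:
y(U) = 81 (y(U) = (4 + 5)**2 = 9**2 = 81)
E(k) = (1 + k)/(2*k) (E(k) = (k + 1)/(k + k) = (1 + k)/((2*k)) = (1 + k)*(1/(2*k)) = (1 + k)/(2*k))
(2574 + y(H(7, -1))) + E(-50) = (2574 + 81) + (1/2)*(1 - 50)/(-50) = 2655 + (1/2)*(-1/50)*(-49) = 2655 + 49/100 = 265549/100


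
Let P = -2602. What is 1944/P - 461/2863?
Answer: -3382597/3724763 ≈ -0.90814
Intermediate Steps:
1944/P - 461/2863 = 1944/(-2602) - 461/2863 = 1944*(-1/2602) - 461*1/2863 = -972/1301 - 461/2863 = -3382597/3724763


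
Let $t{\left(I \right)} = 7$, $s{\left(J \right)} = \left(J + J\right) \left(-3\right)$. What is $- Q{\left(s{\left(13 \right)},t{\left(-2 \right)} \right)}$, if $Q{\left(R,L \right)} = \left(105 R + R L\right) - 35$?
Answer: $8771$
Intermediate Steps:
$s{\left(J \right)} = - 6 J$ ($s{\left(J \right)} = 2 J \left(-3\right) = - 6 J$)
$Q{\left(R,L \right)} = -35 + 105 R + L R$ ($Q{\left(R,L \right)} = \left(105 R + L R\right) - 35 = -35 + 105 R + L R$)
$- Q{\left(s{\left(13 \right)},t{\left(-2 \right)} \right)} = - (-35 + 105 \left(\left(-6\right) 13\right) + 7 \left(\left(-6\right) 13\right)) = - (-35 + 105 \left(-78\right) + 7 \left(-78\right)) = - (-35 - 8190 - 546) = \left(-1\right) \left(-8771\right) = 8771$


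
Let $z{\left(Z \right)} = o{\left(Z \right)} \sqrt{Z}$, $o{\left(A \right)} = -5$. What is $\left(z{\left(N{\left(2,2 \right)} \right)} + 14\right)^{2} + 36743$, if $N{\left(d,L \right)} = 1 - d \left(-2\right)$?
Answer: $37064 - 140 \sqrt{5} \approx 36751.0$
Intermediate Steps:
$N{\left(d,L \right)} = 1 + 2 d$ ($N{\left(d,L \right)} = 1 - - 2 d = 1 + 2 d$)
$z{\left(Z \right)} = - 5 \sqrt{Z}$
$\left(z{\left(N{\left(2,2 \right)} \right)} + 14\right)^{2} + 36743 = \left(- 5 \sqrt{1 + 2 \cdot 2} + 14\right)^{2} + 36743 = \left(- 5 \sqrt{1 + 4} + 14\right)^{2} + 36743 = \left(- 5 \sqrt{5} + 14\right)^{2} + 36743 = \left(14 - 5 \sqrt{5}\right)^{2} + 36743 = 36743 + \left(14 - 5 \sqrt{5}\right)^{2}$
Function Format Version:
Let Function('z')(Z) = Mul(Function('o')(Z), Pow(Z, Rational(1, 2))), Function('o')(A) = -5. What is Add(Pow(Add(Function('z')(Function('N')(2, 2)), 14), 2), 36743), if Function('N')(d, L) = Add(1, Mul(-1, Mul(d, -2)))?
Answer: Add(37064, Mul(-140, Pow(5, Rational(1, 2)))) ≈ 36751.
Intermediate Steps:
Function('N')(d, L) = Add(1, Mul(2, d)) (Function('N')(d, L) = Add(1, Mul(-1, Mul(-2, d))) = Add(1, Mul(2, d)))
Function('z')(Z) = Mul(-5, Pow(Z, Rational(1, 2)))
Add(Pow(Add(Function('z')(Function('N')(2, 2)), 14), 2), 36743) = Add(Pow(Add(Mul(-5, Pow(Add(1, Mul(2, 2)), Rational(1, 2))), 14), 2), 36743) = Add(Pow(Add(Mul(-5, Pow(Add(1, 4), Rational(1, 2))), 14), 2), 36743) = Add(Pow(Add(Mul(-5, Pow(5, Rational(1, 2))), 14), 2), 36743) = Add(Pow(Add(14, Mul(-5, Pow(5, Rational(1, 2)))), 2), 36743) = Add(36743, Pow(Add(14, Mul(-5, Pow(5, Rational(1, 2)))), 2))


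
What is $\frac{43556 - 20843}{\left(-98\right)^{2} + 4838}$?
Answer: $\frac{7571}{4814} \approx 1.5727$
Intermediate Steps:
$\frac{43556 - 20843}{\left(-98\right)^{2} + 4838} = \frac{22713}{9604 + 4838} = \frac{22713}{14442} = 22713 \cdot \frac{1}{14442} = \frac{7571}{4814}$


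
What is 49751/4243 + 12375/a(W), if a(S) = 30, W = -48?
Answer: 3599977/8486 ≈ 424.23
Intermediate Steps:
49751/4243 + 12375/a(W) = 49751/4243 + 12375/30 = 49751*(1/4243) + 12375*(1/30) = 49751/4243 + 825/2 = 3599977/8486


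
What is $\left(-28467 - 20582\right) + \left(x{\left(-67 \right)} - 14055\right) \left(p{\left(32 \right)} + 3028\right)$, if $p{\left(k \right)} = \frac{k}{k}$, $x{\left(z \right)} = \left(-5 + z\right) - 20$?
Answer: $-42900312$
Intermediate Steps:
$x{\left(z \right)} = -25 + z$
$p{\left(k \right)} = 1$
$\left(-28467 - 20582\right) + \left(x{\left(-67 \right)} - 14055\right) \left(p{\left(32 \right)} + 3028\right) = \left(-28467 - 20582\right) + \left(\left(-25 - 67\right) - 14055\right) \left(1 + 3028\right) = -49049 + \left(-92 - 14055\right) 3029 = -49049 - 42851263 = -42900312$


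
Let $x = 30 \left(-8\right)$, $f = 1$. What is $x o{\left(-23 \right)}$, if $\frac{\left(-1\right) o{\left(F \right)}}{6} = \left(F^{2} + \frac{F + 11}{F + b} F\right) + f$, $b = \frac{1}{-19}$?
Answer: $\frac{54455040}{73} \approx 7.4596 \cdot 10^{5}$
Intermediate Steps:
$b = - \frac{1}{19} \approx -0.052632$
$x = -240$
$o{\left(F \right)} = -6 - 6 F^{2} - \frac{6 F \left(11 + F\right)}{- \frac{1}{19} + F}$ ($o{\left(F \right)} = - 6 \left(\left(F^{2} + \frac{F + 11}{F - \frac{1}{19}} F\right) + 1\right) = - 6 \left(\left(F^{2} + \frac{11 + F}{- \frac{1}{19} + F} F\right) + 1\right) = - 6 \left(\left(F^{2} + \frac{F \left(11 + F\right)}{- \frac{1}{19} + F}\right) + 1\right) = - 6 \left(1 + F^{2} + \frac{F \left(11 + F\right)}{- \frac{1}{19} + F}\right) = -6 - 6 F^{2} - \frac{6 F \left(11 + F\right)}{- \frac{1}{19} + F}$)
$x o{\left(-23 \right)} = - 240 \frac{6 \left(1 - -5244 - 19 \left(-23\right)^{3} - 18 \left(-23\right)^{2}\right)}{-1 + 19 \left(-23\right)} = - 240 \frac{6 \left(1 + 5244 - -231173 - 9522\right)}{-1 - 437} = - 240 \frac{6 \left(1 + 5244 + 231173 - 9522\right)}{-438} = - 240 \cdot 6 \left(- \frac{1}{438}\right) 226896 = \left(-240\right) \left(- \frac{226896}{73}\right) = \frac{54455040}{73}$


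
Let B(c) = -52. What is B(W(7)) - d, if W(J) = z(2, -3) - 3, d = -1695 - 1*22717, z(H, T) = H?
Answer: 24360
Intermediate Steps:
d = -24412 (d = -1695 - 22717 = -24412)
W(J) = -1 (W(J) = 2 - 3 = -1)
B(W(7)) - d = -52 - 1*(-24412) = -52 + 24412 = 24360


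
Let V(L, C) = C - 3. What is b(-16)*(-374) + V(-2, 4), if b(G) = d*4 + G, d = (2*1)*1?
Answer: 2993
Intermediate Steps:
V(L, C) = -3 + C
d = 2 (d = 2*1 = 2)
b(G) = 8 + G (b(G) = 2*4 + G = 8 + G)
b(-16)*(-374) + V(-2, 4) = (8 - 16)*(-374) + (-3 + 4) = -8*(-374) + 1 = 2992 + 1 = 2993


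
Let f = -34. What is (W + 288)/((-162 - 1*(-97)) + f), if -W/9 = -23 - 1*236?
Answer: -291/11 ≈ -26.455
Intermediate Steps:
W = 2331 (W = -9*(-23 - 1*236) = -9*(-23 - 236) = -9*(-259) = 2331)
(W + 288)/((-162 - 1*(-97)) + f) = (2331 + 288)/((-162 - 1*(-97)) - 34) = 2619/((-162 + 97) - 34) = 2619/(-65 - 34) = 2619/(-99) = 2619*(-1/99) = -291/11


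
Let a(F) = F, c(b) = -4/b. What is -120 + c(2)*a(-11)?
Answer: -98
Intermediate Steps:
-120 + c(2)*a(-11) = -120 - 4/2*(-11) = -120 - 4*½*(-11) = -120 - 2*(-11) = -120 + 22 = -98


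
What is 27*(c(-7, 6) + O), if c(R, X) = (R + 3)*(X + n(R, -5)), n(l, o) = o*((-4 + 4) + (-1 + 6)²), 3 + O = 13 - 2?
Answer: 13068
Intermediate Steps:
O = 8 (O = -3 + (13 - 2) = -3 + 11 = 8)
n(l, o) = 25*o (n(l, o) = o*(0 + 5²) = o*(0 + 25) = o*25 = 25*o)
c(R, X) = (-125 + X)*(3 + R) (c(R, X) = (R + 3)*(X + 25*(-5)) = (3 + R)*(X - 125) = (3 + R)*(-125 + X) = (-125 + X)*(3 + R))
27*(c(-7, 6) + O) = 27*((-375 - 125*(-7) + 3*6 - 7*6) + 8) = 27*((-375 + 875 + 18 - 42) + 8) = 27*(476 + 8) = 27*484 = 13068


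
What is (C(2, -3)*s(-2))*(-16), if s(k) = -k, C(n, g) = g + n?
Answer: 32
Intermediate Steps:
(C(2, -3)*s(-2))*(-16) = ((-3 + 2)*(-1*(-2)))*(-16) = -1*2*(-16) = -2*(-16) = 32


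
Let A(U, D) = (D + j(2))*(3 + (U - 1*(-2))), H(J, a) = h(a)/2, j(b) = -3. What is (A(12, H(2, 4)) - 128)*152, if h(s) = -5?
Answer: -33668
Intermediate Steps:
H(J, a) = -5/2
A(U, D) = (-3 + D)*(5 + U) (A(U, D) = (D - 3)*(3 + (U - 1*(-2))) = (-3 + D)*(3 + (U + 2)) = (-3 + D)*(3 + (2 + U)) = (-3 + D)*(5 + U))
(A(12, H(2, 4)) - 128)*152 = ((-15 - 3*12 + 5*(-5/2) - 5/2*12) - 128)*152 = ((-15 - 36 - 25/2 - 30) - 128)*152 = (-187/2 - 128)*152 = -443/2*152 = -33668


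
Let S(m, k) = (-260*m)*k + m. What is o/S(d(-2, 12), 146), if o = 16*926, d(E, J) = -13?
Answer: 14816/493467 ≈ 0.030024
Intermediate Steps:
o = 14816
S(m, k) = m - 260*k*m (S(m, k) = -260*k*m + m = m - 260*k*m)
o/S(d(-2, 12), 146) = 14816/((-13*(1 - 260*146))) = 14816/((-13*(1 - 37960))) = 14816/((-13*(-37959))) = 14816/493467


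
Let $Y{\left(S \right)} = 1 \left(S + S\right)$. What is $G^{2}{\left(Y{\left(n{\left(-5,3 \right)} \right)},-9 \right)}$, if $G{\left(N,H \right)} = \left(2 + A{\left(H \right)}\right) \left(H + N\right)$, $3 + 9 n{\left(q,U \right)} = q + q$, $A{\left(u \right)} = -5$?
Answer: $\frac{11449}{9} \approx 1272.1$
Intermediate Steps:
$n{\left(q,U \right)} = - \frac{1}{3} + \frac{2 q}{9}$ ($n{\left(q,U \right)} = - \frac{1}{3} + \frac{q + q}{9} = - \frac{1}{3} + \frac{2 q}{9}$)
$Y{\left(S \right)} = 2 S$ ($Y{\left(S \right)} = 1 \cdot 2 S = 2 S$)
$G{\left(N,H \right)} = - 3 H - 3 N$ ($G{\left(N,H \right)} = \left(2 - 5\right) \left(H + N\right) = - 3 \left(H + N\right) = - 3 H - 3 N$)
$G^{2}{\left(Y{\left(n{\left(-5,3 \right)} \right)},-9 \right)} = \left(\left(-3\right) \left(-9\right) - 3 \cdot 2 \left(- \frac{1}{3} + \frac{2}{9} \left(-5\right)\right)\right)^{2} = \left(27 - 3 \cdot 2 \left(- \frac{1}{3} - \frac{10}{9}\right)\right)^{2} = \left(27 - 3 \cdot 2 \left(- \frac{13}{9}\right)\right)^{2} = \left(27 - - \frac{26}{3}\right)^{2} = \left(27 + \frac{26}{3}\right)^{2} = \left(\frac{107}{3}\right)^{2} = \frac{11449}{9}$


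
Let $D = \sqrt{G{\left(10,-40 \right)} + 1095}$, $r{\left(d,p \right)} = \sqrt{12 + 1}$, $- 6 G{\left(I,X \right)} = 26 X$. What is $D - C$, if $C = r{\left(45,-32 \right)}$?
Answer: $- \sqrt{13} + \frac{\sqrt{11415}}{3} \approx 32.008$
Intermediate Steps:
$G{\left(I,X \right)} = - \frac{13 X}{3}$ ($G{\left(I,X \right)} = - \frac{26 X}{6} = - \frac{13 X}{3}$)
$r{\left(d,p \right)} = \sqrt{13}$
$C = \sqrt{13} \approx 3.6056$
$D = \frac{\sqrt{11415}}{3}$ ($D = \sqrt{\left(- \frac{13}{3}\right) \left(-40\right) + 1095} = \sqrt{\frac{520}{3} + 1095} = \sqrt{\frac{3805}{3}} = \frac{\sqrt{11415}}{3} \approx 35.614$)
$D - C = \frac{\sqrt{11415}}{3} - \sqrt{13} = - \sqrt{13} + \frac{\sqrt{11415}}{3}$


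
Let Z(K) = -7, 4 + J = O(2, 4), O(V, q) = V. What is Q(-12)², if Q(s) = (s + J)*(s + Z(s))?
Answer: 70756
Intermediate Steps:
J = -2 (J = -4 + 2 = -2)
Q(s) = (-7 + s)*(-2 + s) (Q(s) = (s - 2)*(s - 7) = (-2 + s)*(-7 + s) = (-7 + s)*(-2 + s))
Q(-12)² = (14 + (-12)² - 9*(-12))² = (14 + 144 + 108)² = 266² = 70756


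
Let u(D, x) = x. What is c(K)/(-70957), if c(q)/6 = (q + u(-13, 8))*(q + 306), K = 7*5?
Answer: -87978/70957 ≈ -1.2399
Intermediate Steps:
K = 35
c(q) = 6*(8 + q)*(306 + q) (c(q) = 6*((q + 8)*(q + 306)) = 6*((8 + q)*(306 + q)) = 6*(8 + q)*(306 + q))
c(K)/(-70957) = (14688 + 6*35**2 + 1884*35)/(-70957) = (14688 + 6*1225 + 65940)*(-1/70957) = (14688 + 7350 + 65940)*(-1/70957) = 87978*(-1/70957) = -87978/70957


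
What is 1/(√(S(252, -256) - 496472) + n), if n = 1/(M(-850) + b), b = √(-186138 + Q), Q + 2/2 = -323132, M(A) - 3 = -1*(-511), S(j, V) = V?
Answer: (√509271 - 514*I)/(-I + 3084*√13798 + 6*I*√7026921258) ≈ 1.3379e-9 - 0.0014189*I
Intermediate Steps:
M(A) = 514 (M(A) = 3 - 1*(-511) = 3 + 511 = 514)
Q = -323133 (Q = -1 - 323132 = -323133)
b = I*√509271 (b = √(-186138 - 323133) = √(-509271) = I*√509271 ≈ 713.63*I)
n = 1/(514 + I*√509271) ≈ 0.00066454 - 0.00092264*I
1/(√(S(252, -256) - 496472) + n) = 1/(√(-256 - 496472) + (514/773467 - I*√509271/773467)) = 1/(√(-496728) + (514/773467 - I*√509271/773467)) = 1/(6*I*√13798 + (514/773467 - I*√509271/773467)) = 1/(514/773467 + 6*I*√13798 - I*√509271/773467)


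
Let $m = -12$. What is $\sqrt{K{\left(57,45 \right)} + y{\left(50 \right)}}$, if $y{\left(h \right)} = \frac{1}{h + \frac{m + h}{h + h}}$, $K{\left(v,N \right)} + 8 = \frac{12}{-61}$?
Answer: $\frac{5 i \sqrt{7722594022}}{153659} \approx 2.8595 i$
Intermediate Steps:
$K{\left(v,N \right)} = - \frac{500}{61}$ ($K{\left(v,N \right)} = -8 + \frac{12}{-61} = -8 + 12 \left(- \frac{1}{61}\right) = -8 - \frac{12}{61} = - \frac{500}{61}$)
$y{\left(h \right)} = \frac{1}{h + \frac{-12 + h}{2 h}}$ ($y{\left(h \right)} = \frac{1}{h + \frac{-12 + h}{h + h}} = \frac{1}{h + \frac{-12 + h}{2 h}}$)
$\sqrt{K{\left(57,45 \right)} + y{\left(50 \right)}} = \sqrt{- \frac{500}{61} + 2 \cdot 50 \frac{1}{-12 + 50 + 2 \cdot 50^{2}}} = \sqrt{- \frac{500}{61} + 2 \cdot 50 \frac{1}{-12 + 50 + 2 \cdot 2500}} = \sqrt{- \frac{500}{61} + 2 \cdot 50 \frac{1}{-12 + 50 + 5000}} = \sqrt{- \frac{500}{61} + 2 \cdot 50 \cdot \frac{1}{5038}} = \sqrt{- \frac{500}{61} + \frac{50}{2519}} = \sqrt{- \frac{1256450}{153659}} = \frac{5 i \sqrt{7722594022}}{153659}$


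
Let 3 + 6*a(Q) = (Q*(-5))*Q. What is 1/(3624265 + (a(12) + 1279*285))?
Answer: 2/7977319 ≈ 2.5071e-7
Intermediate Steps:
a(Q) = -½ - 5*Q²/6 (a(Q) = -½ + ((Q*(-5))*Q)/6 = -½ + ((-5*Q)*Q)/6 = -½ + (-5*Q²)/6 = -½ - 5*Q²/6)
1/(3624265 + (a(12) + 1279*285)) = 1/(3624265 + ((-½ - ⅚*12²) + 1279*285)) = 1/(3624265 + ((-½ - ⅚*144) + 364515)) = 1/(3624265 + ((-½ - 120) + 364515)) = 1/(3624265 + (-241/2 + 364515)) = 1/(3624265 + 728789/2) = 1/(7977319/2) = 2/7977319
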